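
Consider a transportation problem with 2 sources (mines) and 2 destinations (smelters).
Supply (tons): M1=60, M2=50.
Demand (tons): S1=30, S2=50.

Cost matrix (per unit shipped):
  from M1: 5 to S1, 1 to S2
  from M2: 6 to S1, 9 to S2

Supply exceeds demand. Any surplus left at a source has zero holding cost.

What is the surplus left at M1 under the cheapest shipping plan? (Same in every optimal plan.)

Minimum-cost shipments:
  M1->S1: 10 × 5 = 50
  M1->S2: 50 × 1 = 50
  M2->S1: 20 × 6 = 120
Total cost = 220.
M1 ships 60 of its 60, leaving 0.

0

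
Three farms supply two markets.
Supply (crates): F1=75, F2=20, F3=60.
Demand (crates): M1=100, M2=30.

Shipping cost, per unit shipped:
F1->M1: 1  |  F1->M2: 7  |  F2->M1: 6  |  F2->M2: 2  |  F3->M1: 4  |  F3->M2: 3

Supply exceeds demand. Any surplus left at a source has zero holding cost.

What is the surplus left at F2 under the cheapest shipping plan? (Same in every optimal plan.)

Minimum-cost shipments:
  F1–M1: 75 × 1 = 75
  F2–M2: 20 × 2 = 40
  F3–M1: 25 × 4 = 100
  F3–M2: 10 × 3 = 30
Total cost = 245.
F2 ships 20 of its 20, leaving 0.

0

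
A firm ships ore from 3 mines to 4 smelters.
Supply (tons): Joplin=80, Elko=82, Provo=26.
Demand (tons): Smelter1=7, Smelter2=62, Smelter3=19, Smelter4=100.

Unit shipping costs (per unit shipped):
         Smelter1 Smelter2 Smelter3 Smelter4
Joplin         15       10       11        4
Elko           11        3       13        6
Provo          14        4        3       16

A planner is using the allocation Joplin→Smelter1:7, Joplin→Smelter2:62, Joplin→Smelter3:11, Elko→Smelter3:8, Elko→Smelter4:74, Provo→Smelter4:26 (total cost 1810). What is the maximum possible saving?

1043

Current plan cost = 7·15 + 62·10 + 11·11 + 8·13 + 74·6 + 26·16 = 1810.
Optimal plan:
  Joplin to Smelter4: 80 × 4 = 320
  Elko to Smelter1: 7 × 11 = 77
  Elko to Smelter2: 55 × 3 = 165
  Elko to Smelter4: 20 × 6 = 120
  Provo to Smelter2: 7 × 4 = 28
  Provo to Smelter3: 19 × 3 = 57
Optimal cost = 767.
Saving = 1810 − 767 = 1043.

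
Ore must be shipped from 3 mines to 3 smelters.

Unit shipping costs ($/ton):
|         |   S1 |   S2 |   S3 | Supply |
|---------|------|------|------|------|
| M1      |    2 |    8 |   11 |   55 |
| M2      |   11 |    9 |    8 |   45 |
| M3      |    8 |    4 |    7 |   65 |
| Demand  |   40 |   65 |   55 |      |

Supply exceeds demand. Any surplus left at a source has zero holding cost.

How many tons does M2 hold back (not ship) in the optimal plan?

0

Minimum-cost shipments:
  M1→S1: 40 × $2 = $80
  M1→S2: 10 × $8 = $80
  M2→S3: 45 × $8 = $360
  M3→S2: 55 × $4 = $220
  M3→S3: 10 × $7 = $70
Total cost = $810.
M2 ships 45 of its 45, leaving 0.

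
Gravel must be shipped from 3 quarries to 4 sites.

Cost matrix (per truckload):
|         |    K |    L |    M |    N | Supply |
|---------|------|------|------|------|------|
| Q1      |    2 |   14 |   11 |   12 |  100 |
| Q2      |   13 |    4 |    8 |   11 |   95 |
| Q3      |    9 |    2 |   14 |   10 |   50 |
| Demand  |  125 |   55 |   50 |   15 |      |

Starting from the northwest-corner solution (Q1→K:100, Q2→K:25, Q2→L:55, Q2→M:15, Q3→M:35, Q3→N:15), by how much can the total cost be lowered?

345

Current plan cost = 100·2 + 25·13 + 55·4 + 15·8 + 35·14 + 15·10 = 1505.
Optimal plan:
  Q1->K: 100 truckloads
  Q2->L: 30 truckloads
  Q2->M: 50 truckloads
  Q2->N: 15 truckloads
  Q3->K: 25 truckloads
  Q3->L: 25 truckloads
Optimal cost = 1160.
Saving = 1505 − 1160 = 345.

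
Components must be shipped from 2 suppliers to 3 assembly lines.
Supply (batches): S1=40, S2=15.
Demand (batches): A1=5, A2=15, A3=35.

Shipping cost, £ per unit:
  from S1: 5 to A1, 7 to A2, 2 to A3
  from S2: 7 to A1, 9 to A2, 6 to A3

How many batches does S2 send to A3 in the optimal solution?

0

Optimal shipments:
  S1->A1: 5 × £5 = £25
  S1->A3: 35 × £2 = £70
  S2->A2: 15 × £9 = £135
Total cost = £230.
The route S2→A3 is not used.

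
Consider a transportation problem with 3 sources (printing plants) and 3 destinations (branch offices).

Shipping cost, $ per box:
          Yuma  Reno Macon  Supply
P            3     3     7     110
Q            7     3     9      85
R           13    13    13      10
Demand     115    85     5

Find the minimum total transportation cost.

715

An optimal shipping plan:
  P→Yuma: 110 × $3 = $330
  Q→Reno: 85 × $3 = $255
  R→Yuma: 5 × $13 = $65
  R→Macon: 5 × $13 = $65
Total = 330 + 255 + 65 + 65 = $715.
(Supply check: P ships 110; Q ships 85; R ships 10.)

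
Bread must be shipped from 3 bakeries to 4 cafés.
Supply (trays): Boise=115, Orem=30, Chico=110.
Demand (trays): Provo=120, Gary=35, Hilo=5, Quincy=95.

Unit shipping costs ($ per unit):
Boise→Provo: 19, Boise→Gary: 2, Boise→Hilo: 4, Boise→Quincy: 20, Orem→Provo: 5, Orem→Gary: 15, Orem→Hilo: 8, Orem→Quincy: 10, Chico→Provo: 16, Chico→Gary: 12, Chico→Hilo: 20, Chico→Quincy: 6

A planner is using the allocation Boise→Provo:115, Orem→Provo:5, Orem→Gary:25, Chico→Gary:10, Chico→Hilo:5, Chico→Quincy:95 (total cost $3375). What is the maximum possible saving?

Current plan cost = 115·19 + 5·5 + 25·15 + 10·12 + 5·20 + 95·6 = $3375.
Optimal plan:
  Boise->Provo: 75 × $19 = $1425
  Boise->Gary: 35 × $2 = $70
  Boise->Hilo: 5 × $4 = $20
  Orem->Provo: 30 × $5 = $150
  Chico->Provo: 15 × $16 = $240
  Chico->Quincy: 95 × $6 = $570
Optimal cost = $2475.
Saving = 3375 − 2475 = $900.

900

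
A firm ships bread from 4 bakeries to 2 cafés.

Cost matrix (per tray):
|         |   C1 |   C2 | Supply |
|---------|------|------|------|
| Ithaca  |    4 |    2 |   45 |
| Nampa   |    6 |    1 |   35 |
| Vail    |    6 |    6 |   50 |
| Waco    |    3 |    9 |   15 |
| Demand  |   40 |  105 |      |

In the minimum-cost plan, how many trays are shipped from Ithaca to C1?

0

Solving gives:
  Ithaca–C2: 45 × 2 = 90
  Nampa–C2: 35 × 1 = 35
  Vail–C1: 25 × 6 = 150
  Vail–C2: 25 × 6 = 150
  Waco–C1: 15 × 3 = 45
Total cost = 470.
The route Ithaca→C1 is not used.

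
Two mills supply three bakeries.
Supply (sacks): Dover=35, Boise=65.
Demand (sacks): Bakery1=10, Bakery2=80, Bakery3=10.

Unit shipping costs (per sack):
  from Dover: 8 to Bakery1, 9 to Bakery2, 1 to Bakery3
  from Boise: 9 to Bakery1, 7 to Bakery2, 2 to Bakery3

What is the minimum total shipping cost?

680

A cheapest plan:
  Dover–Bakery1: 10 × 8 = 80
  Dover–Bakery2: 15 × 9 = 135
  Dover–Bakery3: 10 × 1 = 10
  Boise–Bakery2: 65 × 7 = 455
Total = 80 + 135 + 10 + 455 = 680.
(Supply check: Dover ships 35; Boise ships 65.)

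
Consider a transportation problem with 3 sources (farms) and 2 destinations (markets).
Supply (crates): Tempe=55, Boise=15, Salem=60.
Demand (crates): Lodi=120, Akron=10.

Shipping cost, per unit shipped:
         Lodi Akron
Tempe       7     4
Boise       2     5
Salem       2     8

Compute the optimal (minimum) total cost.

Optimal allocation:
  Tempe→Lodi: 45 × 7 = 315
  Tempe→Akron: 10 × 4 = 40
  Boise→Lodi: 15 × 2 = 30
  Salem→Lodi: 60 × 2 = 120
Total = 315 + 40 + 30 + 120 = 505.

505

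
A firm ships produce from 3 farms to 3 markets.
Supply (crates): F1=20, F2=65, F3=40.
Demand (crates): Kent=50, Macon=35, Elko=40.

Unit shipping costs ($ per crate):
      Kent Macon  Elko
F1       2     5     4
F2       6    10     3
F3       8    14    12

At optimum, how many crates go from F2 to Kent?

Optimal shipments:
  F1–Macon: 20 crates
  F2–Kent: 10 crates
  F2–Macon: 15 crates
  F2–Elko: 40 crates
  F3–Kent: 40 crates
Total cost = $750.
So F2→Kent carries 10 crates.

10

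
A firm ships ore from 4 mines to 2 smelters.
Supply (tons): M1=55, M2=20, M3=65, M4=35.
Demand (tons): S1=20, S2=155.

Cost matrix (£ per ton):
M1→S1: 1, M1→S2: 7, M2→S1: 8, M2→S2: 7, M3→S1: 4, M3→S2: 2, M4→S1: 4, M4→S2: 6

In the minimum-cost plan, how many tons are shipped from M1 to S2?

Solving gives:
  M1–S1: 20 × £1 = £20
  M1–S2: 35 × £7 = £245
  M2–S2: 20 × £7 = £140
  M3–S2: 65 × £2 = £130
  M4–S2: 35 × £6 = £210
Total cost = £745.
So M1→S2 carries 35 tons.

35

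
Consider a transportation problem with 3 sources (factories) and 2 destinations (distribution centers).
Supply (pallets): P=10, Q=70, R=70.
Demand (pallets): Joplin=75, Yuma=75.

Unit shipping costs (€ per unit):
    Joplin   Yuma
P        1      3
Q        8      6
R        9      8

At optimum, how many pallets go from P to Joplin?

The minimum-cost plan:
  P→Joplin: 10 × €1 = €10
  Q→Yuma: 70 × €6 = €420
  R→Joplin: 65 × €9 = €585
  R→Yuma: 5 × €8 = €40
Total cost = €1055.
So P→Joplin carries 10 pallets.

10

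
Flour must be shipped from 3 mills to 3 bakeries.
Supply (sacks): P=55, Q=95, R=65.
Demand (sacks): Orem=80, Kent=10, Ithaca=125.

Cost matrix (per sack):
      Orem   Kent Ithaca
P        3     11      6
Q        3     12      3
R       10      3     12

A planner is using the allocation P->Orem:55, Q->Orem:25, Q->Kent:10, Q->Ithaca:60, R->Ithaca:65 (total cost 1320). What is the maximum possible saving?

230

Current plan cost = 55·3 + 25·3 + 10·12 + 60·3 + 65·12 = 1320.
Optimal plan:
  P→Orem: 55 × 3 = 165
  Q→Ithaca: 95 × 3 = 285
  R→Orem: 25 × 10 = 250
  R→Kent: 10 × 3 = 30
  R→Ithaca: 30 × 12 = 360
Optimal cost = 1090.
Saving = 1320 − 1090 = 230.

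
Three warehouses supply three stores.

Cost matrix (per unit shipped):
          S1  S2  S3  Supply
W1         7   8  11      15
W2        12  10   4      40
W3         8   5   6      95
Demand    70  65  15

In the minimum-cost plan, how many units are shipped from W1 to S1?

15

Solving gives:
  W1–S1: 15 units
  W2–S1: 25 units
  W2–S3: 15 units
  W3–S1: 30 units
  W3–S2: 65 units
Total cost = 1030.
So W1→S1 carries 15 units.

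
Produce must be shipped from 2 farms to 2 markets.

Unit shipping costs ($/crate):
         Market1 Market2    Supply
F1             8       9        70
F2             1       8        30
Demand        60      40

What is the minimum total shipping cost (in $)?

An optimal shipping plan:
  F1–Market1: 30 × $8 = $240
  F1–Market2: 40 × $9 = $360
  F2–Market1: 30 × $1 = $30
Total = 240 + 360 + 30 = $630.
(Supply check: F1 ships 70; F2 ships 30.)

630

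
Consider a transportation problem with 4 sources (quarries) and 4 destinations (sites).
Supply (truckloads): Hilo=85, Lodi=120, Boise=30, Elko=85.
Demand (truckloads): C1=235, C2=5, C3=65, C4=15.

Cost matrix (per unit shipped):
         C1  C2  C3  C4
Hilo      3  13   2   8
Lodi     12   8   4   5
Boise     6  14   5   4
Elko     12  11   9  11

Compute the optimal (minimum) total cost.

2250

An optimal shipping plan:
  Hilo to C1: 85 × 3 = 255
  Lodi to C1: 35 × 12 = 420
  Lodi to C2: 5 × 8 = 40
  Lodi to C3: 65 × 4 = 260
  Lodi to C4: 15 × 5 = 75
  Boise to C1: 30 × 6 = 180
  Elko to C1: 85 × 12 = 1020
Total = 255 + 420 + 40 + 260 + 75 + 180 + 1020 = 2250.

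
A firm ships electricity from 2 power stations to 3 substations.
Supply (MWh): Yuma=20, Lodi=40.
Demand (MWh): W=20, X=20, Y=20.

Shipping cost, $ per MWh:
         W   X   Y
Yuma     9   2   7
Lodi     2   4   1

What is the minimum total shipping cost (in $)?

100

An optimal shipping plan:
  Yuma→X: 20 × $2 = $40
  Lodi→W: 20 × $2 = $40
  Lodi→Y: 20 × $1 = $20
Total = 40 + 40 + 20 = $100.
(Supply check: Yuma ships 20; Lodi ships 40.)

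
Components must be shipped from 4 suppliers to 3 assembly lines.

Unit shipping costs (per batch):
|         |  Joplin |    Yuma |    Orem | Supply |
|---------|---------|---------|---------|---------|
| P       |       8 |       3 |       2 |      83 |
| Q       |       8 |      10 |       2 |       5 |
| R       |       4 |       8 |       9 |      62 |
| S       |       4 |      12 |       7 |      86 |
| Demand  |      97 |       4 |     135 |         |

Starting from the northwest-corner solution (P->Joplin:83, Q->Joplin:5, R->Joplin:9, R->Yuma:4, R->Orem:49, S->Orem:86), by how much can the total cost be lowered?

Current plan cost = 83·8 + 5·8 + 9·4 + 4·8 + 49·9 + 86·7 = 1815.
Optimal plan:
  P->Yuma: 4 × 3 = 12
  P->Orem: 79 × 2 = 158
  Q->Orem: 5 × 2 = 10
  R->Joplin: 62 × 4 = 248
  S->Joplin: 35 × 4 = 140
  S->Orem: 51 × 7 = 357
Optimal cost = 925.
Saving = 1815 − 925 = 890.

890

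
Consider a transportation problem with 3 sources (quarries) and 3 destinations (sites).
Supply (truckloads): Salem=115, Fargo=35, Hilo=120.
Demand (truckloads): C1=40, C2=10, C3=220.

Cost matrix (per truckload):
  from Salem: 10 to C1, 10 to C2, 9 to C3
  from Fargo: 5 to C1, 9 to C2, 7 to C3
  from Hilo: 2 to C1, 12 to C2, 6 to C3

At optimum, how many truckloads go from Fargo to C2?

Optimal shipments:
  Salem->C2: 10 × 10 = 100
  Salem->C3: 105 × 9 = 945
  Fargo->C3: 35 × 7 = 245
  Hilo->C1: 40 × 2 = 80
  Hilo->C3: 80 × 6 = 480
Total cost = 1850.
The route Fargo→C2 is not used.

0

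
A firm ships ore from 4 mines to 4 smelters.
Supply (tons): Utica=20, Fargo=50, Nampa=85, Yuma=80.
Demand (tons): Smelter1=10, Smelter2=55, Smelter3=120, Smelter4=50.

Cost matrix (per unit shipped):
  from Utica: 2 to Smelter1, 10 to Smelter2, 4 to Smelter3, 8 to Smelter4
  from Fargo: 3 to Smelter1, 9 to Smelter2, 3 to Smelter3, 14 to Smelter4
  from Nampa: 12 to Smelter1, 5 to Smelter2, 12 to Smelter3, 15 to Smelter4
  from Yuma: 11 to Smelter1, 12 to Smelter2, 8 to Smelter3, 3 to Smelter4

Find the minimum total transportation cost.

1235

A cheapest plan:
  Utica–Smelter1: 10 tons
  Utica–Smelter3: 10 tons
  Fargo–Smelter3: 50 tons
  Nampa–Smelter2: 55 tons
  Nampa–Smelter3: 30 tons
  Yuma–Smelter3: 30 tons
  Yuma–Smelter4: 50 tons
Total cost = 1235.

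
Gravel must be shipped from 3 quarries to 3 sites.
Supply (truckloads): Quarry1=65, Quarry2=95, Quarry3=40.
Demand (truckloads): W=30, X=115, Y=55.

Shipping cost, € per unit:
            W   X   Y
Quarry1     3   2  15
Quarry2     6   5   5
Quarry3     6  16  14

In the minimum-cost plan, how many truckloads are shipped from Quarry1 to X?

65

The minimum-cost plan:
  Quarry1->X: 65 × €2 = €130
  Quarry2->X: 50 × €5 = €250
  Quarry2->Y: 45 × €5 = €225
  Quarry3->W: 30 × €6 = €180
  Quarry3->Y: 10 × €14 = €140
Total cost = €925.
So Quarry1→X carries 65 truckloads.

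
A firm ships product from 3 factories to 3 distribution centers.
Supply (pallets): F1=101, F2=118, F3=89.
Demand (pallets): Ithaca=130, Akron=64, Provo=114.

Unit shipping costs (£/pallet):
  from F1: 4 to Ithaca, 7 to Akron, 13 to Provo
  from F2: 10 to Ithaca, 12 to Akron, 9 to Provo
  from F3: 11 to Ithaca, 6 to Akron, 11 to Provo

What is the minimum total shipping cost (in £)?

A cheapest plan:
  F1→Ithaca: 101 × £4 = £404
  F2→Ithaca: 4 × £10 = £40
  F2→Provo: 114 × £9 = £1026
  F3→Ithaca: 25 × £11 = £275
  F3→Akron: 64 × £6 = £384
Total = 404 + 40 + 1026 + 275 + 384 = £2129.
(Supply check: F1 ships 101; F2 ships 118; F3 ships 89.)

2129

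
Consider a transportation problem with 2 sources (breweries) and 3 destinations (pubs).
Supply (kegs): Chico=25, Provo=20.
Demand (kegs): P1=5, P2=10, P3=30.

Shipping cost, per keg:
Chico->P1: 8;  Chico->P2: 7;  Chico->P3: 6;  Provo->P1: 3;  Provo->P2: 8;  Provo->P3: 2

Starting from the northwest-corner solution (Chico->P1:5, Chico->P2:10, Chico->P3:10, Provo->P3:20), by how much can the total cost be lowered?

Current plan cost = 5·8 + 10·7 + 10·6 + 20·2 = 210.
Optimal plan:
  Chico→P2: 10 × 7 = 70
  Chico→P3: 15 × 6 = 90
  Provo→P1: 5 × 3 = 15
  Provo→P3: 15 × 2 = 30
Optimal cost = 205.
Saving = 210 − 205 = 5.

5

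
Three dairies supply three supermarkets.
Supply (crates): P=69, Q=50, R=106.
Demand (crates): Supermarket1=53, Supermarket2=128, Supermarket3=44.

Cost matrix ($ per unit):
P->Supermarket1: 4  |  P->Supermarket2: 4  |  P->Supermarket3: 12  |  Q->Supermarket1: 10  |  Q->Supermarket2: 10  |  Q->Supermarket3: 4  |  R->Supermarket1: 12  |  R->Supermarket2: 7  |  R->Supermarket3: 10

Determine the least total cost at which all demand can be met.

Optimal allocation:
  P to Supermarket1: 47 crates
  P to Supermarket2: 22 crates
  Q to Supermarket1: 6 crates
  Q to Supermarket3: 44 crates
  R to Supermarket2: 106 crates
Total cost = $1254.

1254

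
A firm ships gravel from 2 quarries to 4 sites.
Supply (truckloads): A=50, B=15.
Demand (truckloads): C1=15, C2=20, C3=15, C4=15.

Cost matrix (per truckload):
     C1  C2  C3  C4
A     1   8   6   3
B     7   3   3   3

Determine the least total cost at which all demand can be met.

235

An optimal shipping plan:
  A to C1: 15 × 1 = 15
  A to C2: 5 × 8 = 40
  A to C3: 15 × 6 = 90
  A to C4: 15 × 3 = 45
  B to C2: 15 × 3 = 45
Total = 15 + 40 + 90 + 45 + 45 = 235.
(Supply check: A ships 50; B ships 15.)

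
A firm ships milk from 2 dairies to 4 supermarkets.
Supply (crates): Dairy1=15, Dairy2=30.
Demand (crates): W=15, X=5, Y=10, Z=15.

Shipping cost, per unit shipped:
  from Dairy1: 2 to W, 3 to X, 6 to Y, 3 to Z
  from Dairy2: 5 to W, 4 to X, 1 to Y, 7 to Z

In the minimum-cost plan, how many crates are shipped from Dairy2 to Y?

Optimal shipments:
  Dairy1 to Z: 15 crates
  Dairy2 to W: 15 crates
  Dairy2 to X: 5 crates
  Dairy2 to Y: 10 crates
Total cost = 150.
So Dairy2→Y carries 10 crates.

10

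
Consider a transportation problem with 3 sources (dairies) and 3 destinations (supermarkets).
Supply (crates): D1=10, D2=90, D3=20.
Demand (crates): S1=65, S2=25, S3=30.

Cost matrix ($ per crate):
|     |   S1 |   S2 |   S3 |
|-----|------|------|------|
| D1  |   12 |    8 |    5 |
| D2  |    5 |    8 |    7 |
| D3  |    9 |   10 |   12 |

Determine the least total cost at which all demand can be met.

755

Optimal allocation:
  D1->S3: 10 × $5 = $50
  D2->S1: 65 × $5 = $325
  D2->S2: 5 × $8 = $40
  D2->S3: 20 × $7 = $140
  D3->S2: 20 × $10 = $200
Total = 50 + 325 + 40 + 140 + 200 = $755.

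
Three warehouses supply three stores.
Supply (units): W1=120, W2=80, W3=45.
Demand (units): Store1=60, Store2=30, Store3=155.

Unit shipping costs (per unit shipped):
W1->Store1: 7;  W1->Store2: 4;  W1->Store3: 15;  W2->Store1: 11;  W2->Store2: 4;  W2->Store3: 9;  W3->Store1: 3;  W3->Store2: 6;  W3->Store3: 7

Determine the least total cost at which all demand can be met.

A cheapest plan:
  W1→Store1: 60 × 7 = 420
  W1→Store2: 30 × 4 = 120
  W1→Store3: 30 × 15 = 450
  W2→Store3: 80 × 9 = 720
  W3→Store3: 45 × 7 = 315
Total = 420 + 120 + 450 + 720 + 315 = 2025.

2025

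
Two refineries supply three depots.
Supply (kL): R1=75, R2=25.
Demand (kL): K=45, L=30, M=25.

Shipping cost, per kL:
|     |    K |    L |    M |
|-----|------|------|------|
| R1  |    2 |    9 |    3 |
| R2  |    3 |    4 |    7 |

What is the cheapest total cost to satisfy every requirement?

310

Optimal allocation:
  R1 to K: 45 × 2 = 90
  R1 to L: 5 × 9 = 45
  R1 to M: 25 × 3 = 75
  R2 to L: 25 × 4 = 100
Total = 90 + 45 + 75 + 100 = 310.
(Supply check: R1 ships 75; R2 ships 25.)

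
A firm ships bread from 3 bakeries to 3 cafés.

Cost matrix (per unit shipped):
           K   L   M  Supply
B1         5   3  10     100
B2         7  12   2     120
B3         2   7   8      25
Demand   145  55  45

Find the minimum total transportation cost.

1055

Optimal allocation:
  B1 to K: 45 × 5 = 225
  B1 to L: 55 × 3 = 165
  B2 to K: 75 × 7 = 525
  B2 to M: 45 × 2 = 90
  B3 to K: 25 × 2 = 50
Total = 225 + 165 + 525 + 90 + 50 = 1055.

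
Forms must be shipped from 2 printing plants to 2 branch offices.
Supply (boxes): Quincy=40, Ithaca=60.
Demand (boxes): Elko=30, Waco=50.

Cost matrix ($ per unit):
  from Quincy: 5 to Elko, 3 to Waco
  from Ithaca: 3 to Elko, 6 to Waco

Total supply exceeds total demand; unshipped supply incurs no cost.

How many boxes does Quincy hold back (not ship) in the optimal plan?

Minimum-cost shipments:
  Quincy->Waco: 40 boxes
  Ithaca->Elko: 30 boxes
  Ithaca->Waco: 10 boxes
Total cost = $270.
Quincy ships 40 of its 40, leaving 0.

0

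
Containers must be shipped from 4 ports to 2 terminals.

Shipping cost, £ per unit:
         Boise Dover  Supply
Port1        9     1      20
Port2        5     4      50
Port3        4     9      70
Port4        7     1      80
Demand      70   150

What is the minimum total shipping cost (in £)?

An optimal shipping plan:
  Port1→Dover: 20 × £1 = £20
  Port2→Dover: 50 × £4 = £200
  Port3→Boise: 70 × £4 = £280
  Port4→Dover: 80 × £1 = £80
Total = 20 + 200 + 280 + 80 = £580.
(Supply check: Port1 ships 20; Port2 ships 50; Port3 ships 70; Port4 ships 80.)

580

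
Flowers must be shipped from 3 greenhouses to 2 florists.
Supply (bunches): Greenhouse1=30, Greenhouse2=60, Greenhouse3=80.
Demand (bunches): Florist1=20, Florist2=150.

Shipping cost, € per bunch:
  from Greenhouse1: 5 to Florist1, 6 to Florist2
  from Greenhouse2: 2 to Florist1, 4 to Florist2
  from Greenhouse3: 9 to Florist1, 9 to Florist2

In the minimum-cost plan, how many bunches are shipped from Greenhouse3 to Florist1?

0

The minimum-cost plan:
  Greenhouse1->Florist2: 30 × €6 = €180
  Greenhouse2->Florist1: 20 × €2 = €40
  Greenhouse2->Florist2: 40 × €4 = €160
  Greenhouse3->Florist2: 80 × €9 = €720
Total cost = €1100.
The route Greenhouse3→Florist1 is not used.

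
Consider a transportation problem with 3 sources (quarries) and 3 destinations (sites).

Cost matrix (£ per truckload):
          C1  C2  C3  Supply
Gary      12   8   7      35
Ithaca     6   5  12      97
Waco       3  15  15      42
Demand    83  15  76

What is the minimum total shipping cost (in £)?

1184

An optimal shipping plan:
  Gary->C3: 35 × £7 = £245
  Ithaca->C1: 41 × £6 = £246
  Ithaca->C2: 15 × £5 = £75
  Ithaca->C3: 41 × £12 = £492
  Waco->C1: 42 × £3 = £126
Total = 245 + 246 + 75 + 492 + 126 = £1184.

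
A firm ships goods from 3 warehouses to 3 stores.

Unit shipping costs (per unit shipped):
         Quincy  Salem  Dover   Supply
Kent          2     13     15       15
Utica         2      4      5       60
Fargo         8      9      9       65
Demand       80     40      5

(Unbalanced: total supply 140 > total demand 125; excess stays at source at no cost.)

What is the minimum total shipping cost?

595

An optimal shipping plan:
  Kent to Quincy: 15 × 2 = 30
  Utica to Quincy: 60 × 2 = 120
  Fargo to Quincy: 5 × 8 = 40
  Fargo to Salem: 40 × 9 = 360
  Fargo to Dover: 5 × 9 = 45
Total = 30 + 120 + 40 + 360 + 45 = 595.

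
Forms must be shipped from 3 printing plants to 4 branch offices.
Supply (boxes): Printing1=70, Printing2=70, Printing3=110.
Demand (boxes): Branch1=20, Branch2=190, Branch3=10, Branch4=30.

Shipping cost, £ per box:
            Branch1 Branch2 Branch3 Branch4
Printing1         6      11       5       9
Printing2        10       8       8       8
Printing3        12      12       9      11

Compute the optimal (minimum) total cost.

2430

A cheapest plan:
  Printing1→Branch1: 20 boxes
  Printing1→Branch2: 10 boxes
  Printing1→Branch3: 10 boxes
  Printing1→Branch4: 30 boxes
  Printing2→Branch2: 70 boxes
  Printing3→Branch2: 110 boxes
Total cost = £2430.
(Supply check: Printing1 ships 70; Printing2 ships 70; Printing3 ships 110.)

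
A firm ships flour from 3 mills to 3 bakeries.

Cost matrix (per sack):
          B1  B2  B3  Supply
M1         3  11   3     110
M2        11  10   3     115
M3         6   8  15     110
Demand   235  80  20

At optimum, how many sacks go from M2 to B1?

15

Solving gives:
  M1–B1: 110 sacks
  M2–B1: 15 sacks
  M2–B2: 80 sacks
  M2–B3: 20 sacks
  M3–B1: 110 sacks
Total cost = 2015.
So M2→B1 carries 15 sacks.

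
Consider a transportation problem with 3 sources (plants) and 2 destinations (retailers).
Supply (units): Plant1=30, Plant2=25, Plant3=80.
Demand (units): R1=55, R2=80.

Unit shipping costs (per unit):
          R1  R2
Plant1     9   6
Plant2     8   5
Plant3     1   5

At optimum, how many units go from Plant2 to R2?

Optimal shipments:
  Plant1→R2: 30 × 6 = 180
  Plant2→R2: 25 × 5 = 125
  Plant3→R1: 55 × 1 = 55
  Plant3→R2: 25 × 5 = 125
Total cost = 485.
So Plant2→R2 carries 25 units.

25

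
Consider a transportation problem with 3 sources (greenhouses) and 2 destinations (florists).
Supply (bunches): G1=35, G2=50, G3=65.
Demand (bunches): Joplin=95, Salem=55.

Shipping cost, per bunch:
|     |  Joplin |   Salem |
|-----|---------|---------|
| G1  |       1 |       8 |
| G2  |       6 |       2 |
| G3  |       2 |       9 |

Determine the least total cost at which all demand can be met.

One minimum-cost allocation:
  G1->Joplin: 35 bunches
  G2->Salem: 50 bunches
  G3->Joplin: 60 bunches
  G3->Salem: 5 bunches
Total cost = 300.

300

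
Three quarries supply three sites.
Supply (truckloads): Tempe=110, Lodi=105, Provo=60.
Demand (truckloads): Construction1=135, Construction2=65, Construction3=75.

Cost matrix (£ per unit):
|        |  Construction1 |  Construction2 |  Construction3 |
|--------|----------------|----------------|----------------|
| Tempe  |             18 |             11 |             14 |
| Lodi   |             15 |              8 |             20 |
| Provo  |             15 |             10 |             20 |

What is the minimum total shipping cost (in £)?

3700

One minimum-cost allocation:
  Tempe→Construction2: 35 truckloads
  Tempe→Construction3: 75 truckloads
  Lodi→Construction1: 75 truckloads
  Lodi→Construction2: 30 truckloads
  Provo→Construction1: 60 truckloads
Total cost = £3700.
(Supply check: Tempe ships 110; Lodi ships 105; Provo ships 60.)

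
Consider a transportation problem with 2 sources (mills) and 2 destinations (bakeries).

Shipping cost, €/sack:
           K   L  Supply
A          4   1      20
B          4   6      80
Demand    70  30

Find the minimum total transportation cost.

A cheapest plan:
  A–L: 20 × €1 = €20
  B–K: 70 × €4 = €280
  B–L: 10 × €6 = €60
Total = 20 + 280 + 60 = €360.

360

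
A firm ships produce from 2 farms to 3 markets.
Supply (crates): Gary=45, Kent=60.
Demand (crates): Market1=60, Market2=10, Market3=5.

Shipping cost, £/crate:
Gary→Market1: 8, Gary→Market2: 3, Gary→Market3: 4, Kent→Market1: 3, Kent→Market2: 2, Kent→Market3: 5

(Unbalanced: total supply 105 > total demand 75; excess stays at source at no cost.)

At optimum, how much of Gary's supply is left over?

An optimal plan:
  Gary to Market2: 10 × £3 = £30
  Gary to Market3: 5 × £4 = £20
  Kent to Market1: 60 × £3 = £180
Total cost = £230.
Gary ships 15 of its 45, leaving 30.

30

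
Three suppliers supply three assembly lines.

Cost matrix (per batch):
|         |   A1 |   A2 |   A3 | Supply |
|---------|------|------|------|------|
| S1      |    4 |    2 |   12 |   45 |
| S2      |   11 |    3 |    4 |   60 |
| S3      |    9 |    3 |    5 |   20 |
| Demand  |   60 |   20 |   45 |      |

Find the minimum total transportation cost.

A cheapest plan:
  S1->A1: 45 batches
  S2->A2: 15 batches
  S2->A3: 45 batches
  S3->A1: 15 batches
  S3->A2: 5 batches
Total cost = 555.

555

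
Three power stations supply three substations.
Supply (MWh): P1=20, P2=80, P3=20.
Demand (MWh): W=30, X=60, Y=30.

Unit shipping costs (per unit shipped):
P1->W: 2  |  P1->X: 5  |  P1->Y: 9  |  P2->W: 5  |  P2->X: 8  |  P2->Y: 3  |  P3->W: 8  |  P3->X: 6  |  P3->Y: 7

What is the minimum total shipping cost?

620

One minimum-cost allocation:
  P1→X: 20 × 5 = 100
  P2→W: 30 × 5 = 150
  P2→X: 20 × 8 = 160
  P2→Y: 30 × 3 = 90
  P3→X: 20 × 6 = 120
Total = 100 + 150 + 160 + 90 + 120 = 620.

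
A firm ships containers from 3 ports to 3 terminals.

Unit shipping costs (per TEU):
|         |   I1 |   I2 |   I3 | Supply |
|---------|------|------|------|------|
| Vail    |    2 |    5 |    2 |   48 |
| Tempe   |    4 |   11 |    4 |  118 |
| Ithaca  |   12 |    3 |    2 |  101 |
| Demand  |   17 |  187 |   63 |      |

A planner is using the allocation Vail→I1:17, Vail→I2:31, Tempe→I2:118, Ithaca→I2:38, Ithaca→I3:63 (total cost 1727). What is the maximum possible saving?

Current plan cost = 17·2 + 31·5 + 118·11 + 38·3 + 63·2 = 1727.
Optimal plan:
  Vail→I2: 48 × 5 = 240
  Tempe→I1: 17 × 4 = 68
  Tempe→I2: 38 × 11 = 418
  Tempe→I3: 63 × 4 = 252
  Ithaca→I2: 101 × 3 = 303
Optimal cost = 1281.
Saving = 1727 − 1281 = 446.

446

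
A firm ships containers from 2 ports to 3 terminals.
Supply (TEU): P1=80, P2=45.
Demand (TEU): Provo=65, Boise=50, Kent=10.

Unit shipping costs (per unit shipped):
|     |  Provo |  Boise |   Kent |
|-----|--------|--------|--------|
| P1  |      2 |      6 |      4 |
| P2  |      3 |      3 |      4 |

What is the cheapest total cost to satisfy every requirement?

335

Optimal allocation:
  P1→Provo: 65 × 2 = 130
  P1→Boise: 5 × 6 = 30
  P1→Kent: 10 × 4 = 40
  P2→Boise: 45 × 3 = 135
Total = 130 + 30 + 40 + 135 = 335.
(Supply check: P1 ships 80; P2 ships 45.)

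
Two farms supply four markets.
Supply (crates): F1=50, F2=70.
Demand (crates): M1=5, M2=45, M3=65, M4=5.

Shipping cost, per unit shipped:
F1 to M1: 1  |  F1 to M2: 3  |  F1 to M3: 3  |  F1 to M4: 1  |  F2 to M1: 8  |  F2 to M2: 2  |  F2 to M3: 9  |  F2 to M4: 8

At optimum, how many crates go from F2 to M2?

45

The minimum-cost plan:
  F1–M1: 5 crates
  F1–M3: 40 crates
  F1–M4: 5 crates
  F2–M2: 45 crates
  F2–M3: 25 crates
Total cost = 445.
So F2→M2 carries 45 crates.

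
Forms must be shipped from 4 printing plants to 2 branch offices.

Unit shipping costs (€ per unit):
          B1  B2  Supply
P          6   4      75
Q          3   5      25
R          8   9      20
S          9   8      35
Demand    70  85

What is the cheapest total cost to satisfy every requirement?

840

A cheapest plan:
  P–B2: 75 × €4 = €300
  Q–B1: 25 × €3 = €75
  R–B1: 20 × €8 = €160
  S–B1: 25 × €9 = €225
  S–B2: 10 × €8 = €80
Total = 300 + 75 + 160 + 225 + 80 = €840.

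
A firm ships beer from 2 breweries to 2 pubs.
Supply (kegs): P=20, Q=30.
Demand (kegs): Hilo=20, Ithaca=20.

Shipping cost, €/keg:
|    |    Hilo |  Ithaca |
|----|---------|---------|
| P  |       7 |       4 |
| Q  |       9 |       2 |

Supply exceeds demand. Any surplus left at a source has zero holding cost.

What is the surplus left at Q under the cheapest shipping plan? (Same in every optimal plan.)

Minimum-cost shipments:
  P->Hilo: 20 kegs
  Q->Ithaca: 20 kegs
Total cost = €180.
Q ships 20 of its 30, leaving 10.

10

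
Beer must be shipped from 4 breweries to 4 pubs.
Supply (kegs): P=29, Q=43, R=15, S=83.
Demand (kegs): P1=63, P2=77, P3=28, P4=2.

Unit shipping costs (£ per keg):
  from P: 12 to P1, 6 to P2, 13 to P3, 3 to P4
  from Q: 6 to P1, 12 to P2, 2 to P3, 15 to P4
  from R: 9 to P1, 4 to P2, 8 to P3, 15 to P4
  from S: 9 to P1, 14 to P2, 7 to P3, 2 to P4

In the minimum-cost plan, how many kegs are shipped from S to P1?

48

The minimum-cost plan:
  P→P2: 29 × £6 = £174
  Q→P1: 15 × £6 = £90
  Q→P3: 28 × £2 = £56
  R→P2: 15 × £4 = £60
  S→P1: 48 × £9 = £432
  S→P2: 33 × £14 = £462
  S→P4: 2 × £2 = £4
Total cost = £1278.
So S→P1 carries 48 kegs.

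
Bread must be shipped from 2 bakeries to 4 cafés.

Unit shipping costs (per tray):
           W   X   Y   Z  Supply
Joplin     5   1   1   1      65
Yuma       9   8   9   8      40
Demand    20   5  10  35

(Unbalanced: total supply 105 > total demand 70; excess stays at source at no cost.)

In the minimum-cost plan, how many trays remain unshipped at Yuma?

Minimum-cost shipments:
  Joplin→W: 15 trays
  Joplin→X: 5 trays
  Joplin→Y: 10 trays
  Joplin→Z: 35 trays
  Yuma→W: 5 trays
Total cost = 170.
Yuma ships 5 of its 40, leaving 35.

35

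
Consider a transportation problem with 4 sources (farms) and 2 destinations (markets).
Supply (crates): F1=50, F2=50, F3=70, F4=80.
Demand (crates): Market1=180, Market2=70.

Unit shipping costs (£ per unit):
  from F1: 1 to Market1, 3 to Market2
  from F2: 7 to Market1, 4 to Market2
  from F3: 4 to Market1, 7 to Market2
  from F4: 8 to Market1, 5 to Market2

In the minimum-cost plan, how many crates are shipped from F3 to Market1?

70

Solving gives:
  F1 to Market1: 50 × £1 = £50
  F2 to Market1: 50 × £7 = £350
  F3 to Market1: 70 × £4 = £280
  F4 to Market1: 10 × £8 = £80
  F4 to Market2: 70 × £5 = £350
Total cost = £1110.
So F3→Market1 carries 70 crates.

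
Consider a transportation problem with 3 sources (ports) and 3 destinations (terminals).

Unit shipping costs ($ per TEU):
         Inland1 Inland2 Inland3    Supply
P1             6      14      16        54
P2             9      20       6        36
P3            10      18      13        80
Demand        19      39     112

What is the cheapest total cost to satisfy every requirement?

One minimum-cost allocation:
  P1→Inland1: 15 TEU
  P1→Inland2: 39 TEU
  P2→Inland3: 36 TEU
  P3→Inland1: 4 TEU
  P3→Inland3: 76 TEU
Total cost = $1880.
(Supply check: P1 ships 54; P2 ships 36; P3 ships 80.)

1880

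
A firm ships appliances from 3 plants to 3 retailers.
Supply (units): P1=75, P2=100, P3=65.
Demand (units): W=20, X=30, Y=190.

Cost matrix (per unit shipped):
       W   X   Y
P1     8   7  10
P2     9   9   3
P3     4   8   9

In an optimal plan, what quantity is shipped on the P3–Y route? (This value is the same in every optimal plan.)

45

Optimal shipments:
  P1→X: 30 × 7 = 210
  P1→Y: 45 × 10 = 450
  P2→Y: 100 × 3 = 300
  P3→W: 20 × 4 = 80
  P3→Y: 45 × 9 = 405
Total cost = 1445.
So P3→Y carries 45 units.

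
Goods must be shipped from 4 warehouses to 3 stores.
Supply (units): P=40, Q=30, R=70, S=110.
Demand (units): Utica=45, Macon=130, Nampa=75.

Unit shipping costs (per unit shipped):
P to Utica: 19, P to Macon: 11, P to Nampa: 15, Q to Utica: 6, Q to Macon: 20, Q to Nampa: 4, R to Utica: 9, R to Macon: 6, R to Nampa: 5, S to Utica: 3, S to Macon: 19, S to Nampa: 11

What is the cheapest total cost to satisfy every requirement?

One minimum-cost allocation:
  P→Macon: 40 × 11 = 440
  Q→Nampa: 30 × 4 = 120
  R→Macon: 70 × 6 = 420
  S→Utica: 45 × 3 = 135
  S→Macon: 20 × 19 = 380
  S→Nampa: 45 × 11 = 495
Total = 440 + 120 + 420 + 135 + 380 + 495 = 1990.

1990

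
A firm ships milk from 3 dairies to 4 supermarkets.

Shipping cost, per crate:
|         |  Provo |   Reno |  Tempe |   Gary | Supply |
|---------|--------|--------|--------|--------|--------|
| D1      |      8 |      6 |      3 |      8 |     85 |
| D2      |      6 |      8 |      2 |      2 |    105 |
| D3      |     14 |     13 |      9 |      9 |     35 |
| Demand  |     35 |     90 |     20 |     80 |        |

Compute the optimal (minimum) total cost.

1195

One minimum-cost allocation:
  D1->Reno: 85 × 6 = 510
  D2->Provo: 35 × 6 = 210
  D2->Gary: 70 × 2 = 140
  D3->Reno: 5 × 13 = 65
  D3->Tempe: 20 × 9 = 180
  D3->Gary: 10 × 9 = 90
Total = 510 + 210 + 140 + 65 + 180 + 90 = 1195.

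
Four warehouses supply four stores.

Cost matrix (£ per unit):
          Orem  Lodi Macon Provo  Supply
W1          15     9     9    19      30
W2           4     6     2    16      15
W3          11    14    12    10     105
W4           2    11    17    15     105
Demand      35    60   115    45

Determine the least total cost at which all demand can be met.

A cheapest plan:
  W1->Macon: 30 × £9 = £270
  W2->Macon: 15 × £2 = £30
  W3->Macon: 70 × £12 = £840
  W3->Provo: 35 × £10 = £350
  W4->Orem: 35 × £2 = £70
  W4->Lodi: 60 × £11 = £660
  W4->Provo: 10 × £15 = £150
Total = 270 + 30 + 840 + 350 + 70 + 660 + 150 = £2370.
(Supply check: W1 ships 30; W2 ships 15; W3 ships 105; W4 ships 105.)

2370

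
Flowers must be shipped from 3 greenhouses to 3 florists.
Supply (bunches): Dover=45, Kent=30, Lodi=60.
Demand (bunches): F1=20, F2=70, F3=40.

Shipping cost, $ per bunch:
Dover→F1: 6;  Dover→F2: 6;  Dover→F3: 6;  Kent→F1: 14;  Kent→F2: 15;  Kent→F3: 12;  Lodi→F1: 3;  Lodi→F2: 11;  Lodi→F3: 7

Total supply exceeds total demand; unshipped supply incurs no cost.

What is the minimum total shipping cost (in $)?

985

An optimal shipping plan:
  Dover to F2: 45 × $6 = $270
  Kent to F2: 25 × $15 = $375
  Lodi to F1: 20 × $3 = $60
  Lodi to F3: 40 × $7 = $280
Total = 270 + 375 + 60 + 280 = $985.
(Supply check: Dover ships 45; Kent ships 25; Lodi ships 60.)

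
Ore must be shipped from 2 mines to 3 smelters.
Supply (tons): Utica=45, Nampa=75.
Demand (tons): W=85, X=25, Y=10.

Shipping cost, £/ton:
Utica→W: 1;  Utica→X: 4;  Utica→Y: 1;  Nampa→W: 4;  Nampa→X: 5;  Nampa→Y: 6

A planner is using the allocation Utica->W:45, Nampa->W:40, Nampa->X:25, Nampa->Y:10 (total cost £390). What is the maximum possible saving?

20

Current plan cost = 45·1 + 40·4 + 25·5 + 10·6 = £390.
Optimal plan:
  Utica to W: 35 × £1 = £35
  Utica to Y: 10 × £1 = £10
  Nampa to W: 50 × £4 = £200
  Nampa to X: 25 × £5 = £125
Optimal cost = £370.
Saving = 390 − 370 = £20.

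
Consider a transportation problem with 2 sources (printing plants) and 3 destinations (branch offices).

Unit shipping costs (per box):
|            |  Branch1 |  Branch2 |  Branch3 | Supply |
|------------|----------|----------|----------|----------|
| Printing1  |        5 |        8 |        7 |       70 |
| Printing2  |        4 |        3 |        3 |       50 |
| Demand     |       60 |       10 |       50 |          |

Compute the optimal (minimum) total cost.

Optimal allocation:
  Printing1–Branch1: 60 boxes
  Printing1–Branch3: 10 boxes
  Printing2–Branch2: 10 boxes
  Printing2–Branch3: 40 boxes
Total cost = 520.
(Supply check: Printing1 ships 70; Printing2 ships 50.)

520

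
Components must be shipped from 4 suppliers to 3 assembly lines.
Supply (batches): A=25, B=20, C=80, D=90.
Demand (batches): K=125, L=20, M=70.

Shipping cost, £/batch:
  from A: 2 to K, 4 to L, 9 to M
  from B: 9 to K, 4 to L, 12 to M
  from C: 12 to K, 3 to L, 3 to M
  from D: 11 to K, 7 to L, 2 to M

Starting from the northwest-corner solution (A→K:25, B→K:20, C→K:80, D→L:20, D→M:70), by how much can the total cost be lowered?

100

Current plan cost = 25·2 + 20·9 + 80·12 + 20·7 + 70·2 = £1470.
Optimal plan:
  A–K: 25 × £2 = £50
  B–K: 20 × £9 = £180
  C–K: 60 × £12 = £720
  C–L: 20 × £3 = £60
  D–K: 20 × £11 = £220
  D–M: 70 × £2 = £140
Optimal cost = £1370.
Saving = 1470 − 1370 = £100.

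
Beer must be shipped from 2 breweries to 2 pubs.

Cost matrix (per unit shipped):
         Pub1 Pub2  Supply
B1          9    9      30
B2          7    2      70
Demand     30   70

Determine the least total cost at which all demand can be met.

410

An optimal shipping plan:
  B1→Pub1: 30 kegs
  B2→Pub2: 70 kegs
Total cost = 410.
(Supply check: B1 ships 30; B2 ships 70.)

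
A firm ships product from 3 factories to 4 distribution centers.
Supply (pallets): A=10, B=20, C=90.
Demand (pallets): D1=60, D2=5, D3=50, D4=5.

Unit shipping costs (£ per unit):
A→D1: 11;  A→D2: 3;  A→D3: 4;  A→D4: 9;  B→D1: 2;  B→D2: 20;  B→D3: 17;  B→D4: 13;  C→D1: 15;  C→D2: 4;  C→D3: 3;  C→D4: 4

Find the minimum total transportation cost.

790

An optimal shipping plan:
  A→D1: 10 × £11 = £110
  B→D1: 20 × £2 = £40
  C→D1: 30 × £15 = £450
  C→D2: 5 × £4 = £20
  C→D3: 50 × £3 = £150
  C→D4: 5 × £4 = £20
Total = 110 + 40 + 450 + 20 + 150 + 20 = £790.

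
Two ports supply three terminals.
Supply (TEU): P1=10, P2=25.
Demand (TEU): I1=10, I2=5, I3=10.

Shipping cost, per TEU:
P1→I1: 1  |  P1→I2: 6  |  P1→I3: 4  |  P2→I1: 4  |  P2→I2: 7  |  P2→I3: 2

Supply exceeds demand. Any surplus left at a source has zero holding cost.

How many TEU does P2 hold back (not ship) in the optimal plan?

10

Minimum-cost shipments:
  P1->I1: 10 TEU
  P2->I2: 5 TEU
  P2->I3: 10 TEU
Total cost = 65.
P2 ships 15 of its 25, leaving 10.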